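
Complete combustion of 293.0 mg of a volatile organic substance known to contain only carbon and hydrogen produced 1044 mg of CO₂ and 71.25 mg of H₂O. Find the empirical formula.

mol C = 1.044 g CO₂ ÷ 44.009 g/mol = 0.023722 mol
mol H = 2 × 0.07125 g H₂O ÷ 18.015 g/mol = 0.0079101 mol
Divide by the smallest (0.0079101 mol): C 2.999, H 1.000

C3H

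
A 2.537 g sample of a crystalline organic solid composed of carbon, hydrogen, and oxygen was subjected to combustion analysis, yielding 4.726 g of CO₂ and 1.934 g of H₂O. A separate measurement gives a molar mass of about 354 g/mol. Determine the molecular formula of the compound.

mol C = 4.726 g CO₂ ÷ 44.009 g/mol = 0.10739 mol
mol H = 2 × 1.934 g H₂O ÷ 18.015 g/mol = 0.21471 mol
mass O = 2.537 − (1.2898 + 0.21643) = 1.0307 g → mol O = 1.0307 ÷ 15.999 = 0.064426 mol
Divide by the smallest (0.064426 mol): C 1.667, H 3.333, O 1.000
Multiplying each by 3 gives whole numbers: C 5.00, H 10.00, O 3.00
Empirical formula: C5H10O3
Empirical-formula mass = 118.13 g/mol; 354 ÷ 118.13 ≈ 3, so the molecular formula is C15H30O9.

C15H30O9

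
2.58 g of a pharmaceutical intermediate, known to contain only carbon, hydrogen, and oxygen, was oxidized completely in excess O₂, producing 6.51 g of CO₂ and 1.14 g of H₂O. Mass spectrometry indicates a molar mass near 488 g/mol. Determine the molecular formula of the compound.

C28H24O8

mol C = 6.51 g CO₂ ÷ 44.009 g/mol = 0.1479 mol
mol H = 2 × 1.14 g H₂O ÷ 18.015 g/mol = 0.1266 mol
mass O = 2.58 − (1.777 + 0.1276) = 0.6757 g → mol O = 0.6757 ÷ 15.999 = 0.04223 mol
Divide by the smallest (0.04223 mol): C 3.502, H 2.997, O 1.000
Multiplying each by 2 gives whole numbers: C 7.00, H 5.99, O 2.00
Empirical formula: C7H6O2
Empirical-formula mass = 122.12 g/mol; 488 ÷ 122.12 ≈ 4, so the molecular formula is C28H24O8.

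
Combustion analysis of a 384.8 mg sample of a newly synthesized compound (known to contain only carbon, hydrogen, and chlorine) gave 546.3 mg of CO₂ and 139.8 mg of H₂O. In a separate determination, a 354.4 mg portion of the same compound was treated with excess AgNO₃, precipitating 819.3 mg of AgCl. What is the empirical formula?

C4H5Cl2

mol C = 0.5463 g CO₂ ÷ 44.009 g/mol = 0.012413 mol
mol H = 2 × 0.1398 g H₂O ÷ 18.015 g/mol = 0.015520 mol
From the AgCl data: mol Cl per gram of compound = (0.8193 ÷ 143.318) ÷ 0.3544 = 0.016131 mol/g, so in the 0.3848 g combustion sample mol Cl = 0.0062070 mol
Divide by the smallest (0.0062070 mol): C 2.000, H 2.500, Cl 1.000
Multiplying each by 2 gives whole numbers: C 4.00, H 5.00, Cl 2.00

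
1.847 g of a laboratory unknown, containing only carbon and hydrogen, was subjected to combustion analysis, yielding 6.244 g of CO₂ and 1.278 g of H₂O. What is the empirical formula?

mol C = 6.244 g CO₂ ÷ 44.009 g/mol = 0.14188 mol
mol H = 2 × 1.278 g H₂O ÷ 18.015 g/mol = 0.14188 mol
Divide by the smallest (0.14188 mol): C 1.000, H 1.000

CH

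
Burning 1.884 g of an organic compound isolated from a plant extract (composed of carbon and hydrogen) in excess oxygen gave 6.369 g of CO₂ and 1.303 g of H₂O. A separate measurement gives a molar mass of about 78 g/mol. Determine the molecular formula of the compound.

mol C = 6.369 g CO₂ ÷ 44.009 g/mol = 0.14472 mol
mol H = 2 × 1.303 g H₂O ÷ 18.015 g/mol = 0.14466 mol
Divide by the smallest (0.14466 mol): C 1.000, H 1.000
Empirical formula: CH
Empirical-formula mass = 13.02 g/mol; 78 ÷ 13.02 ≈ 6, so the molecular formula is C6H6.

C6H6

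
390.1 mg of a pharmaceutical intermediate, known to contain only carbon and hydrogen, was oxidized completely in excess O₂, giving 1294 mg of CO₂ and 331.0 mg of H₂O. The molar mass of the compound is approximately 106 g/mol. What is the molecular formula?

mol C = 1.294 g CO₂ ÷ 44.009 g/mol = 0.029403 mol
mol H = 2 × 0.3310 g H₂O ÷ 18.015 g/mol = 0.036747 mol
Divide by the smallest (0.029403 mol): C 1.000, H 1.250
Multiplying each by 4 gives whole numbers: C 4.00, H 5.00
Empirical formula: C4H5
Empirical-formula mass = 53.08 g/mol; 106 ÷ 53.08 ≈ 2, so the molecular formula is C8H10.

C8H10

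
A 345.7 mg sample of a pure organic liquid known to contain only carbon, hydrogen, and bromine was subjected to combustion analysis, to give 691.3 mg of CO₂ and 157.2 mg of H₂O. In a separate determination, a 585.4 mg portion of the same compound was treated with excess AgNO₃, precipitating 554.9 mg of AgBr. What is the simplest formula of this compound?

mol C = 0.6913 g CO₂ ÷ 44.009 g/mol = 0.015708 mol
mol H = 2 × 0.1572 g H₂O ÷ 18.015 g/mol = 0.017452 mol
From the AgBr data: mol Br per gram of compound = (0.5549 ÷ 187.772) ÷ 0.5854 = 0.0050481 mol/g, so in the 0.3457 g combustion sample mol Br = 0.0017451 mol
Divide by the smallest (0.0017451 mol): C 9.001, H 10.000, Br 1.000

C9H10Br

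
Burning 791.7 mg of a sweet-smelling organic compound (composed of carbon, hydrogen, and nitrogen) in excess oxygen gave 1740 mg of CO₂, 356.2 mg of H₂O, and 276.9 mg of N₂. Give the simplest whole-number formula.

C2H2N

mol C = 1.740 g CO₂ ÷ 44.009 g/mol = 0.039537 mol
mol H = 2 × 0.3562 g H₂O ÷ 18.015 g/mol = 0.039545 mol
mol N = 2 × 0.2769 g N₂ ÷ 28.014 g/mol = 0.019769 mol
Divide by the smallest (0.019769 mol): C 2.000, H 2.000, N 1.000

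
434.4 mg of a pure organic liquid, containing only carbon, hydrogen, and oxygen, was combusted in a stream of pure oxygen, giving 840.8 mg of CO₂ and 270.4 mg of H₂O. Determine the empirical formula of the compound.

C7H11O4

mol C = 0.8408 g CO₂ ÷ 44.009 g/mol = 0.019105 mol
mol H = 2 × 0.2704 g H₂O ÷ 18.015 g/mol = 0.030019 mol
mass O = 0.4344 − (0.22947 + 0.030260) = 0.17467 g → mol O = 0.17467 ÷ 15.999 = 0.010917 mol
Divide by the smallest (0.010917 mol): C 1.750, H 2.750, O 1.000
Multiplying each by 4 gives whole numbers: C 7.00, H 11.00, O 4.00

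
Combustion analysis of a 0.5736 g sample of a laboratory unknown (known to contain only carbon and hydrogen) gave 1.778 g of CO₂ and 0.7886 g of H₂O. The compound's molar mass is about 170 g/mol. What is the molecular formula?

mol C = 1.778 g CO₂ ÷ 44.009 g/mol = 0.040401 mol
mol H = 2 × 0.7886 g H₂O ÷ 18.015 g/mol = 0.087549 mol
Divide by the smallest (0.040401 mol): C 1.000, H 2.167
Multiplying each by 6 gives whole numbers: C 6.00, H 13.00
Empirical formula: C6H13
Empirical-formula mass = 85.17 g/mol; 170 ÷ 85.17 ≈ 2, so the molecular formula is C12H26.

C12H26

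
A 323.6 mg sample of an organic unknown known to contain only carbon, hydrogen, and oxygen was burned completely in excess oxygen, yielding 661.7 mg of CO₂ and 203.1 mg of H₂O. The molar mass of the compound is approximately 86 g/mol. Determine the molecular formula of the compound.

mol C = 0.6617 g CO₂ ÷ 44.009 g/mol = 0.015036 mol
mol H = 2 × 0.2031 g H₂O ÷ 18.015 g/mol = 0.022548 mol
mass O = 0.3236 − (0.18059 + 0.022728) = 0.12028 g → mol O = 0.12028 ÷ 15.999 = 0.0075179 mol
Divide by the smallest (0.0075179 mol): C 2.000, H 2.999, O 1.000
Empirical formula: C2H3O
Empirical-formula mass = 43.05 g/mol; 86 ÷ 43.05 ≈ 2, so the molecular formula is C4H6O2.

C4H6O2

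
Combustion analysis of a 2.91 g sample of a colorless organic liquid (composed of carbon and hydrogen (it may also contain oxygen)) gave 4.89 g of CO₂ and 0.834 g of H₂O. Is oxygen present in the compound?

mol C = 4.89 g CO₂ ÷ 44.009 g/mol = 0.1111 mol
mol H = 2 × 0.834 g H₂O ÷ 18.015 g/mol = 0.09259 mol
C and H account for only 1.428 g of the 2.91 g sample; the remaining 1.482 g must be oxygen.

yes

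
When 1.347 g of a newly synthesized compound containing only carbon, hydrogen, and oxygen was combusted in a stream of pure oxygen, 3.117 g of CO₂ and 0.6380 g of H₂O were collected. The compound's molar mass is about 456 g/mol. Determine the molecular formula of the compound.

C24H24O9

mol C = 3.117 g CO₂ ÷ 44.009 g/mol = 0.070826 mol
mol H = 2 × 0.6380 g H₂O ÷ 18.015 g/mol = 0.070830 mol
mass O = 1.347 − (0.85070 + 0.071397) = 0.42491 g → mol O = 0.42491 ÷ 15.999 = 0.026558 mol
Divide by the smallest (0.026558 mol): C 2.667, H 2.667, O 1.000
Multiplying each by 3 gives whole numbers: C 8.00, H 8.00, O 3.00
Empirical formula: C8H8O3
Empirical-formula mass = 152.15 g/mol; 456 ÷ 152.15 ≈ 3, so the molecular formula is C24H24O9.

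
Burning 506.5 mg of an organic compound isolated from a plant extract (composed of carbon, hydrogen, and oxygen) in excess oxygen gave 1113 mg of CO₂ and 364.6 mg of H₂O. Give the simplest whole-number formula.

C5H8O2

mol C = 1.113 g CO₂ ÷ 44.009 g/mol = 0.025290 mol
mol H = 2 × 0.3646 g H₂O ÷ 18.015 g/mol = 0.040477 mol
mass O = 0.5065 − (0.30376 + 0.040801) = 0.16194 g → mol O = 0.16194 ÷ 15.999 = 0.010122 mol
Divide by the smallest (0.010122 mol): C 2.499, H 3.999, O 1.000
Multiplying each by 2 gives whole numbers: C 5.00, H 8.00, O 2.00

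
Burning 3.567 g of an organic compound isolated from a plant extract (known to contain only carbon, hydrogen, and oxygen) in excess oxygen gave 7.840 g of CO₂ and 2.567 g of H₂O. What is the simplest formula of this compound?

mol C = 7.840 g CO₂ ÷ 44.009 g/mol = 0.17815 mol
mol H = 2 × 2.567 g H₂O ÷ 18.015 g/mol = 0.28498 mol
mass O = 3.567 − (2.1397 + 0.28726) = 1.1400 g → mol O = 1.1400 ÷ 15.999 = 0.071256 mol
Divide by the smallest (0.071256 mol): C 2.500, H 3.999, O 1.000
Multiplying each by 2 gives whole numbers: C 5.00, H 8.00, O 2.00

C5H8O2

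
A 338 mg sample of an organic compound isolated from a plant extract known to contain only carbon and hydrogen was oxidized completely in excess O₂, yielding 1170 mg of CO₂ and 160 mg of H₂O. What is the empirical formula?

C3H2

mol C = 1.17 g CO₂ ÷ 44.009 g/mol = 0.02659 mol
mol H = 2 × 0.160 g H₂O ÷ 18.015 g/mol = 0.01776 mol
Divide by the smallest (0.01776 mol): C 1.497, H 1.000
Multiplying each by 2 gives whole numbers: C 2.99, H 2.00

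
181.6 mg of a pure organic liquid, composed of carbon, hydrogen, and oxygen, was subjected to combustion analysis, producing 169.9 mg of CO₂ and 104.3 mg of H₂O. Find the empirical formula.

mol C = 0.1699 g CO₂ ÷ 44.009 g/mol = 0.0038606 mol
mol H = 2 × 0.1043 g H₂O ÷ 18.015 g/mol = 0.011579 mol
mass O = 0.1816 − (0.046369 + 0.011672) = 0.12356 g → mol O = 0.12356 ÷ 15.999 = 0.0077229 mol
Divide by the smallest (0.0038606 mol): C 1.000, H 2.999, O 2.000

CH3O2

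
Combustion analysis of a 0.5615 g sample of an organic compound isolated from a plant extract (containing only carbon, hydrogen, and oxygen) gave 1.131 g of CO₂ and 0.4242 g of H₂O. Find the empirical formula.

mol C = 1.131 g CO₂ ÷ 44.009 g/mol = 0.025699 mol
mol H = 2 × 0.4242 g H₂O ÷ 18.015 g/mol = 0.047094 mol
mass O = 0.5615 − (0.30867 + 0.047471) = 0.20536 g → mol O = 0.20536 ÷ 15.999 = 0.012835 mol
Divide by the smallest (0.012835 mol): C 2.002, H 3.669, O 1.000
Multiplying each by 3 gives whole numbers: C 6.01, H 11.01, O 3.00

C6H11O3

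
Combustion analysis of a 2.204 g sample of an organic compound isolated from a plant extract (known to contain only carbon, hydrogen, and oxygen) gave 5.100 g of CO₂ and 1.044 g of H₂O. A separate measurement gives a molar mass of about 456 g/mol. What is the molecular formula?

mol C = 5.100 g CO₂ ÷ 44.009 g/mol = 0.11589 mol
mol H = 2 × 1.044 g H₂O ÷ 18.015 g/mol = 0.11590 mol
mass O = 2.204 − (1.3919 + 0.11683) = 0.69527 g → mol O = 0.69527 ÷ 15.999 = 0.043457 mol
Divide by the smallest (0.043457 mol): C 2.667, H 2.667, O 1.000
Multiplying each by 3 gives whole numbers: C 8.00, H 8.00, O 3.00
Empirical formula: C8H8O3
Empirical-formula mass = 152.15 g/mol; 456 ÷ 152.15 ≈ 3, so the molecular formula is C24H24O9.

C24H24O9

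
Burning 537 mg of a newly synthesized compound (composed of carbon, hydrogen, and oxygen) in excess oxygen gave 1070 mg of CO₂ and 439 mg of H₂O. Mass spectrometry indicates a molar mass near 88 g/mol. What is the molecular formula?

C4H8O2

mol C = 1.07 g CO₂ ÷ 44.009 g/mol = 0.02431 mol
mol H = 2 × 0.439 g H₂O ÷ 18.015 g/mol = 0.04874 mol
mass O = 0.537 − (0.2920 + 0.04913) = 0.1958 g → mol O = 0.1958 ÷ 15.999 = 0.01224 mol
Divide by the smallest (0.01224 mol): C 1.986, H 3.981, O 1.000
Empirical formula: C2H4O
Empirical-formula mass = 44.05 g/mol; 88 ÷ 44.05 ≈ 2, so the molecular formula is C4H8O2.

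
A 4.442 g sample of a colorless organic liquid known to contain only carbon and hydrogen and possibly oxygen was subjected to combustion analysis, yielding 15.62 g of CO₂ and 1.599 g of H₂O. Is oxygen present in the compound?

mol C = 15.62 g CO₂ ÷ 44.009 g/mol = 0.35493 mol
mol H = 2 × 1.599 g H₂O ÷ 18.015 g/mol = 0.17752 mol
C and H together account for 4.4420 g — essentially the entire 4.442 g sample — so the compound contains no oxygen.

no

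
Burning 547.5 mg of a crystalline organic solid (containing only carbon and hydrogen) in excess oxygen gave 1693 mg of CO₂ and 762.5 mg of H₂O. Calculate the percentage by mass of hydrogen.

15.59%

mol C = 1.693 g CO₂ ÷ 44.009 g/mol = 0.038469 mol
mol H = 2 × 0.7625 g H₂O ÷ 18.015 g/mol = 0.084652 mol
mass % H = 0.085329 g ÷ 0.5475 g × 100%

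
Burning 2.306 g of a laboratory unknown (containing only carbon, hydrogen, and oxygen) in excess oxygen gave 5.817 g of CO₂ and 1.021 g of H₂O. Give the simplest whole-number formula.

C7H6O2

mol C = 5.817 g CO₂ ÷ 44.009 g/mol = 0.13218 mol
mol H = 2 × 1.021 g H₂O ÷ 18.015 g/mol = 0.11335 mol
mass O = 2.306 − (1.5876 + 0.11426) = 0.60416 g → mol O = 0.60416 ÷ 15.999 = 0.037762 mol
Divide by the smallest (0.037762 mol): C 3.500, H 3.002, O 1.000
Multiplying each by 2 gives whole numbers: C 7.00, H 6.00, O 2.00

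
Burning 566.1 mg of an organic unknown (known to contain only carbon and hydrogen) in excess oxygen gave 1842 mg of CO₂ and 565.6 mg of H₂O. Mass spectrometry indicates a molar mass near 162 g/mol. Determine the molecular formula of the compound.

mol C = 1.842 g CO₂ ÷ 44.009 g/mol = 0.041855 mol
mol H = 2 × 0.5656 g H₂O ÷ 18.015 g/mol = 0.062792 mol
Divide by the smallest (0.041855 mol): C 1.000, H 1.500
Multiplying each by 2 gives whole numbers: C 2.00, H 3.00
Empirical formula: C2H3
Empirical-formula mass = 27.05 g/mol; 162 ÷ 27.05 ≈ 6, so the molecular formula is C12H18.

C12H18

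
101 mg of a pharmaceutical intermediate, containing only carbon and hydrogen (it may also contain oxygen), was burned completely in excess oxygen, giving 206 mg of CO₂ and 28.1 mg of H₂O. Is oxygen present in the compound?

mol C = 0.206 g CO₂ ÷ 44.009 g/mol = 0.004681 mol
mol H = 2 × 0.0281 g H₂O ÷ 18.015 g/mol = 0.003120 mol
C and H account for only 0.05937 g of the 0.101 g sample; the remaining 0.04163 g must be oxygen.

yes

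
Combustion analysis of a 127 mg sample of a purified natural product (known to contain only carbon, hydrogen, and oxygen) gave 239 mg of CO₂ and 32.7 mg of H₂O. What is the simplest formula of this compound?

C3H2O2

mol C = 0.239 g CO₂ ÷ 44.009 g/mol = 0.005431 mol
mol H = 2 × 0.0327 g H₂O ÷ 18.015 g/mol = 0.003630 mol
mass O = 0.127 − (0.06523 + 0.003659) = 0.05811 g → mol O = 0.05811 ÷ 15.999 = 0.003632 mol
Divide by the smallest (0.003630 mol): C 1.496, H 1.000, O 1.001
Multiplying each by 2 gives whole numbers: C 2.99, H 2.00, O 2.00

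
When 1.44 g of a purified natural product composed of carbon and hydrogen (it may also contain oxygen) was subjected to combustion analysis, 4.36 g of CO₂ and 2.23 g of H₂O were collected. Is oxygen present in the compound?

mol C = 4.36 g CO₂ ÷ 44.009 g/mol = 0.09907 mol
mol H = 2 × 2.23 g H₂O ÷ 18.015 g/mol = 0.2476 mol
C and H together account for 1.439 g — essentially the entire 1.44 g sample — so the compound contains no oxygen.

no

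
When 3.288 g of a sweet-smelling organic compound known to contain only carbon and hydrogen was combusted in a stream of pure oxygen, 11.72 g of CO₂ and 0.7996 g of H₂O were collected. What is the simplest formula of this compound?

C3H

mol C = 11.72 g CO₂ ÷ 44.009 g/mol = 0.26631 mol
mol H = 2 × 0.7996 g H₂O ÷ 18.015 g/mol = 0.088770 mol
Divide by the smallest (0.088770 mol): C 3.000, H 1.000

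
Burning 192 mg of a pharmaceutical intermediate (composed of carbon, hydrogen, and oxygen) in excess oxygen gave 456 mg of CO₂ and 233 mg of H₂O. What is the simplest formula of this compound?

mol C = 0.456 g CO₂ ÷ 44.009 g/mol = 0.01036 mol
mol H = 2 × 0.233 g H₂O ÷ 18.015 g/mol = 0.02587 mol
mass O = 0.192 − (0.1245 + 0.02607) = 0.04147 g → mol O = 0.04147 ÷ 15.999 = 0.002592 mol
Divide by the smallest (0.002592 mol): C 3.997, H 9.979, O 1.000

C4H10O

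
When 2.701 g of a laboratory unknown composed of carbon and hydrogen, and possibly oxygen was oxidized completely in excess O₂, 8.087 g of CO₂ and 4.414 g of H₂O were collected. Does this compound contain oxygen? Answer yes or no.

mol C = 8.087 g CO₂ ÷ 44.009 g/mol = 0.18376 mol
mol H = 2 × 4.414 g H₂O ÷ 18.015 g/mol = 0.49004 mol
C and H together account for 2.7011 g — essentially the entire 2.701 g sample — so the compound contains no oxygen.

no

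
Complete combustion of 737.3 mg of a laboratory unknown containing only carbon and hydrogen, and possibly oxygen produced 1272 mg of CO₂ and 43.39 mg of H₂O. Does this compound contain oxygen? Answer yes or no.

mol C = 1.272 g CO₂ ÷ 44.009 g/mol = 0.028903 mol
mol H = 2 × 0.04339 g H₂O ÷ 18.015 g/mol = 0.0048171 mol
C and H account for only 0.35201 g of the 0.7373 g sample; the remaining 0.38529 g must be oxygen.

yes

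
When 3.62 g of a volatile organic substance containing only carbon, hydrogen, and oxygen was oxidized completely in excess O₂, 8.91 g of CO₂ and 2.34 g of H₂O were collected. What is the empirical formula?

C7H9O2

mol C = 8.91 g CO₂ ÷ 44.009 g/mol = 0.2025 mol
mol H = 2 × 2.34 g H₂O ÷ 18.015 g/mol = 0.2598 mol
mass O = 3.62 − (2.432 + 0.2619) = 0.9264 g → mol O = 0.9264 ÷ 15.999 = 0.05790 mol
Divide by the smallest (0.05790 mol): C 3.496, H 4.486, O 1.000
Multiplying each by 2 gives whole numbers: C 6.99, H 8.97, O 2.00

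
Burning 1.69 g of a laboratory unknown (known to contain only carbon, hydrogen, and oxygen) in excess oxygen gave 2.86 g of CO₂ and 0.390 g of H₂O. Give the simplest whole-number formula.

mol C = 2.86 g CO₂ ÷ 44.009 g/mol = 0.06499 mol
mol H = 2 × 0.390 g H₂O ÷ 18.015 g/mol = 0.04330 mol
mass O = 1.69 − (0.7806 + 0.04364) = 0.8658 g → mol O = 0.8658 ÷ 15.999 = 0.05412 mol
Divide by the smallest (0.04330 mol): C 1.501, H 1.000, O 1.250
Multiplying each by 4 gives whole numbers: C 6.00, H 4.00, O 5.00

C6H4O5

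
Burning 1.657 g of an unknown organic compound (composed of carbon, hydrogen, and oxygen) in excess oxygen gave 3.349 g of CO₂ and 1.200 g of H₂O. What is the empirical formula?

mol C = 3.349 g CO₂ ÷ 44.009 g/mol = 0.076098 mol
mol H = 2 × 1.200 g H₂O ÷ 18.015 g/mol = 0.13322 mol
mass O = 1.657 − (0.91401 + 0.13429) = 0.60870 g → mol O = 0.60870 ÷ 15.999 = 0.038046 mol
Divide by the smallest (0.038046 mol): C 2.000, H 3.502, O 1.000
Multiplying each by 2 gives whole numbers: C 4.00, H 7.00, O 2.00

C4H7O2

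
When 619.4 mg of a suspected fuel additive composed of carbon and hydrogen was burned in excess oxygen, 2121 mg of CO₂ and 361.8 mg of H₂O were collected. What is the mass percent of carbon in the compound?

mol C = 2.121 g CO₂ ÷ 44.009 g/mol = 0.048195 mol
mol H = 2 × 0.3618 g H₂O ÷ 18.015 g/mol = 0.040167 mol
mass % C = 0.57887 g ÷ 0.6194 g × 100%

93.46%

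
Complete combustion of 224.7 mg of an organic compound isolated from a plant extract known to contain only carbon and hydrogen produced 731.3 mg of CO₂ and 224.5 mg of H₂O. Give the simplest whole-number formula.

C2H3

mol C = 0.7313 g CO₂ ÷ 44.009 g/mol = 0.016617 mol
mol H = 2 × 0.2245 g H₂O ÷ 18.015 g/mol = 0.024924 mol
Divide by the smallest (0.016617 mol): C 1.000, H 1.500
Multiplying each by 2 gives whole numbers: C 2.00, H 3.00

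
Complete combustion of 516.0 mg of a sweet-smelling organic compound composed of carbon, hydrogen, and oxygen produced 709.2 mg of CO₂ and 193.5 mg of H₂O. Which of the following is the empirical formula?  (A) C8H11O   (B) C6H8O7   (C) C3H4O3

(B) C6H8O7

mol C = 0.7092 g CO₂ ÷ 44.009 g/mol = 0.016115 mol
mol H = 2 × 0.1935 g H₂O ÷ 18.015 g/mol = 0.021482 mol
mass O = 0.5160 − (0.19356 + 0.021654) = 0.30079 g → mol O = 0.30079 ÷ 15.999 = 0.018801 mol
Divide by the smallest (0.016115 mol): C 1.000, H 1.333, O 1.167
Multiplying each by 6 gives whole numbers: C 6.00, H 8.00, O 7.00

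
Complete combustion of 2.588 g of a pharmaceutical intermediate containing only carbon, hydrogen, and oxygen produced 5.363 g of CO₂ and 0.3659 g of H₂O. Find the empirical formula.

C9H3O5

mol C = 5.363 g CO₂ ÷ 44.009 g/mol = 0.12186 mol
mol H = 2 × 0.3659 g H₂O ÷ 18.015 g/mol = 0.040622 mol
mass O = 2.588 − (1.4637 + 0.040947) = 1.0834 g → mol O = 1.0834 ÷ 15.999 = 0.067715 mol
Divide by the smallest (0.040622 mol): C 3.000, H 1.000, O 1.667
Multiplying each by 3 gives whole numbers: C 9.00, H 3.00, O 5.00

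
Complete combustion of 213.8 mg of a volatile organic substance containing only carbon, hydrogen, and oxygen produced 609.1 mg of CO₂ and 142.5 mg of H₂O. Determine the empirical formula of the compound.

C7H8O

mol C = 0.6091 g CO₂ ÷ 44.009 g/mol = 0.013840 mol
mol H = 2 × 0.1425 g H₂O ÷ 18.015 g/mol = 0.015820 mol
mass O = 0.2138 − (0.16624 + 0.015947) = 0.031617 g → mol O = 0.031617 ÷ 15.999 = 0.0019762 mol
Divide by the smallest (0.0019762 mol): C 7.004, H 8.005, O 1.000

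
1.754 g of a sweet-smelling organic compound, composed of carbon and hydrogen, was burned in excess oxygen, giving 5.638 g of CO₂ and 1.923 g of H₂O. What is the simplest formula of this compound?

mol C = 5.638 g CO₂ ÷ 44.009 g/mol = 0.12811 mol
mol H = 2 × 1.923 g H₂O ÷ 18.015 g/mol = 0.21349 mol
Divide by the smallest (0.12811 mol): C 1.000, H 1.666
Multiplying each by 3 gives whole numbers: C 3.00, H 5.00

C3H5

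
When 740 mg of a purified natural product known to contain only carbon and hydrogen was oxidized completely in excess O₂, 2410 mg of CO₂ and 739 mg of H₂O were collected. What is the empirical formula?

C2H3

mol C = 2.41 g CO₂ ÷ 44.009 g/mol = 0.05476 mol
mol H = 2 × 0.739 g H₂O ÷ 18.015 g/mol = 0.08204 mol
Divide by the smallest (0.05476 mol): C 1.000, H 1.498
Multiplying each by 2 gives whole numbers: C 2.00, H 3.00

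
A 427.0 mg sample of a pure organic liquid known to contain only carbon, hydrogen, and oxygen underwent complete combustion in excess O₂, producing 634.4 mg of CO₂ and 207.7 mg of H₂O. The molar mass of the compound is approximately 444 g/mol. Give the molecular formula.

C15H24O15

mol C = 0.6344 g CO₂ ÷ 44.009 g/mol = 0.014415 mol
mol H = 2 × 0.2077 g H₂O ÷ 18.015 g/mol = 0.023059 mol
mass O = 0.4270 − (0.17314 + 0.023243) = 0.23062 g → mol O = 0.23062 ÷ 15.999 = 0.014414 mol
Divide by the smallest (0.014414 mol): C 1.000, H 1.600, O 1.000
Multiplying each by 5 gives whole numbers: C 5.00, H 8.00, O 5.00
Empirical formula: C5H8O5
Empirical-formula mass = 148.11 g/mol; 444 ÷ 148.11 ≈ 3, so the molecular formula is C15H24O15.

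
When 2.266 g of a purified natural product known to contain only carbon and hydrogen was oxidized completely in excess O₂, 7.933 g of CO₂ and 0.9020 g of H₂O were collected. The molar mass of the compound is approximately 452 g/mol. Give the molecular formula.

mol C = 7.933 g CO₂ ÷ 44.009 g/mol = 0.18026 mol
mol H = 2 × 0.9020 g H₂O ÷ 18.015 g/mol = 0.10014 mol
Divide by the smallest (0.10014 mol): C 1.800, H 1.000
Multiplying each by 5 gives whole numbers: C 9.00, H 5.00
Empirical formula: C9H5
Empirical-formula mass = 113.14 g/mol; 452 ÷ 113.14 ≈ 4, so the molecular formula is C36H20.

C36H20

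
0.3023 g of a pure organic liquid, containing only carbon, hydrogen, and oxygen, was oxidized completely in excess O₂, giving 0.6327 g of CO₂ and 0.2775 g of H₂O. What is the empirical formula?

C7H15O3

mol C = 0.6327 g CO₂ ÷ 44.009 g/mol = 0.014377 mol
mol H = 2 × 0.2775 g H₂O ÷ 18.015 g/mol = 0.030808 mol
mass O = 0.3023 − (0.17268 + 0.031054) = 0.098568 g → mol O = 0.098568 ÷ 15.999 = 0.0061609 mol
Divide by the smallest (0.0061609 mol): C 2.334, H 5.001, O 1.000
Multiplying each by 3 gives whole numbers: C 7.00, H 15.00, O 3.00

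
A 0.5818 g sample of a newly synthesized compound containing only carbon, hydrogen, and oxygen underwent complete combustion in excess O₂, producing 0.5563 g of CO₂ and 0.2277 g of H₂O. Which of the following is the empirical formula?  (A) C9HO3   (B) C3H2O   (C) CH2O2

mol C = 0.5563 g CO₂ ÷ 44.009 g/mol = 0.012641 mol
mol H = 2 × 0.2277 g H₂O ÷ 18.015 g/mol = 0.025279 mol
mass O = 0.5818 − (0.15183 + 0.025481) = 0.40449 g → mol O = 0.40449 ÷ 15.999 = 0.025282 mol
Divide by the smallest (0.012641 mol): C 1.000, H 2.000, O 2.000

(C) CH2O2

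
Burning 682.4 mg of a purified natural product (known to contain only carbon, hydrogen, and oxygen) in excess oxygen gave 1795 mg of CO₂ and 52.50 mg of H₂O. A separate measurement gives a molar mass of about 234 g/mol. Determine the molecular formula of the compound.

C14H2O4

mol C = 1.795 g CO₂ ÷ 44.009 g/mol = 0.040787 mol
mol H = 2 × 0.05250 g H₂O ÷ 18.015 g/mol = 0.0058285 mol
mass O = 0.6824 − (0.48989 + 0.0058751) = 0.18663 g → mol O = 0.18663 ÷ 15.999 = 0.011665 mol
Divide by the smallest (0.0058285 mol): C 6.998, H 1.000, O 2.001
Empirical formula: C7HO2
Empirical-formula mass = 117.08 g/mol; 234 ÷ 117.08 ≈ 2, so the molecular formula is C14H2O4.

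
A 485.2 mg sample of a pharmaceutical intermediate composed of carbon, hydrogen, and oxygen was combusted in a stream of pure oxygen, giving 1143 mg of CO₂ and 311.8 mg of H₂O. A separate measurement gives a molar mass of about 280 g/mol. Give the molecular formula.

C15H20O5

mol C = 1.143 g CO₂ ÷ 44.009 g/mol = 0.025972 mol
mol H = 2 × 0.3118 g H₂O ÷ 18.015 g/mol = 0.034616 mol
mass O = 0.4852 − (0.31195 + 0.034893) = 0.13836 g → mol O = 0.13836 ÷ 15.999 = 0.0086479 mol
Divide by the smallest (0.0086479 mol): C 3.003, H 4.003, O 1.000
Empirical formula: C3H4O
Empirical-formula mass = 56.06 g/mol; 280 ÷ 56.06 ≈ 5, so the molecular formula is C15H20O5.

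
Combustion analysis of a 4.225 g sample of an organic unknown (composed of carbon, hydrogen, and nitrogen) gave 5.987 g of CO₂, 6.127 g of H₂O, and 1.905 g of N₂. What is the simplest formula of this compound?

CH5N

mol C = 5.987 g CO₂ ÷ 44.009 g/mol = 0.13604 mol
mol H = 2 × 6.127 g H₂O ÷ 18.015 g/mol = 0.68021 mol
mol N = 2 × 1.905 g N₂ ÷ 28.014 g/mol = 0.13600 mol
Divide by the smallest (0.13600 mol): C 1.000, H 5.001, N 1.000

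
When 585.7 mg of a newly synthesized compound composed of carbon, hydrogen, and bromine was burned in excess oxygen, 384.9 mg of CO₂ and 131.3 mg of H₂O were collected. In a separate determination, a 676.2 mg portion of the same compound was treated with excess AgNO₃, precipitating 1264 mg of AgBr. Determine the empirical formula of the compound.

C3H5Br2

mol C = 0.3849 g CO₂ ÷ 44.009 g/mol = 0.0087459 mol
mol H = 2 × 0.1313 g H₂O ÷ 18.015 g/mol = 0.014577 mol
From the AgBr data: mol Br per gram of compound = (1.264 ÷ 187.772) ÷ 0.6762 = 0.0099550 mol/g, so in the 0.5857 g combustion sample mol Br = 0.0058306 mol
Divide by the smallest (0.0058306 mol): C 1.500, H 2.500, Br 1.000
Multiplying each by 2 gives whole numbers: C 3.00, H 5.00, Br 2.00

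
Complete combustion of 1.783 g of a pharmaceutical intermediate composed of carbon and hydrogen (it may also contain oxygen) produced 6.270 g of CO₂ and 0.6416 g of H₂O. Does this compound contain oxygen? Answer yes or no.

mol C = 6.270 g CO₂ ÷ 44.009 g/mol = 0.14247 mol
mol H = 2 × 0.6416 g H₂O ÷ 18.015 g/mol = 0.071230 mol
C and H together account for 1.7830 g — essentially the entire 1.783 g sample — so the compound contains no oxygen.

no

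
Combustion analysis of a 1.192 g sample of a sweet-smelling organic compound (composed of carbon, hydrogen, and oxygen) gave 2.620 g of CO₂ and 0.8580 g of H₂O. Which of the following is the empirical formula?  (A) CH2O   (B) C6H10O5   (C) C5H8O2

(C) C5H8O2

mol C = 2.620 g CO₂ ÷ 44.009 g/mol = 0.059533 mol
mol H = 2 × 0.8580 g H₂O ÷ 18.015 g/mol = 0.095254 mol
mass O = 1.192 − (0.71505 + 0.096016) = 0.38093 g → mol O = 0.38093 ÷ 15.999 = 0.023810 mol
Divide by the smallest (0.023810 mol): C 2.500, H 4.001, O 1.000
Multiplying each by 2 gives whole numbers: C 5.00, H 8.00, O 2.00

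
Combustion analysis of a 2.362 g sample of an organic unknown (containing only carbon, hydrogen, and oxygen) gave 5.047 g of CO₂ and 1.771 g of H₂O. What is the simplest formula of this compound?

C7H12O3

mol C = 5.047 g CO₂ ÷ 44.009 g/mol = 0.11468 mol
mol H = 2 × 1.771 g H₂O ÷ 18.015 g/mol = 0.19661 mol
mass O = 2.362 − (1.3774 + 0.19819) = 0.78638 g → mol O = 0.78638 ÷ 15.999 = 0.049152 mol
Divide by the smallest (0.049152 mol): C 2.333, H 4.000, O 1.000
Multiplying each by 3 gives whole numbers: C 7.00, H 12.00, O 3.00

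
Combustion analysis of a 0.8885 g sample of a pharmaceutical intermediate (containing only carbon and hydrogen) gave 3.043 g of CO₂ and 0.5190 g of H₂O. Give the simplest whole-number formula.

C6H5

mol C = 3.043 g CO₂ ÷ 44.009 g/mol = 0.069145 mol
mol H = 2 × 0.5190 g H₂O ÷ 18.015 g/mol = 0.057619 mol
Divide by the smallest (0.057619 mol): C 1.200, H 1.000
Multiplying each by 5 gives whole numbers: C 6.00, H 5.00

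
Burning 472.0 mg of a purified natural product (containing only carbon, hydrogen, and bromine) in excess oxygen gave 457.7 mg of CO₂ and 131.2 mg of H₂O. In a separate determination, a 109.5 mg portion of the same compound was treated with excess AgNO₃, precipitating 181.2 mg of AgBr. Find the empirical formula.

C5H7Br2

mol C = 0.4577 g CO₂ ÷ 44.009 g/mol = 0.010400 mol
mol H = 2 × 0.1312 g H₂O ÷ 18.015 g/mol = 0.014566 mol
From the AgBr data: mol Br per gram of compound = (0.1812 ÷ 187.772) ÷ 0.1095 = 0.0088128 mol/g, so in the 0.4720 g combustion sample mol Br = 0.0041596 mol
Divide by the smallest (0.0041596 mol): C 2.500, H 3.502, Br 1.000
Multiplying each by 2 gives whole numbers: C 5.00, H 7.00, Br 2.00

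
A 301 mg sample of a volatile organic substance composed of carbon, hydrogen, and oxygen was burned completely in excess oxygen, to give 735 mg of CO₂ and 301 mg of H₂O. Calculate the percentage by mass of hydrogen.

mol C = 0.735 g CO₂ ÷ 44.009 g/mol = 0.01670 mol
mol H = 2 × 0.301 g H₂O ÷ 18.015 g/mol = 0.03342 mol
mass O = 0.301 − (0.2006 + 0.03368) = 0.06672 g → mol O = 0.06672 ÷ 15.999 = 0.004170 mol
mass % H = 0.03368 g ÷ 0.301 g × 100%

11.2%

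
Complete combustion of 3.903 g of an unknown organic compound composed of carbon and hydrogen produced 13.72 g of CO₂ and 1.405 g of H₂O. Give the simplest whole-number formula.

C2H

mol C = 13.72 g CO₂ ÷ 44.009 g/mol = 0.31175 mol
mol H = 2 × 1.405 g H₂O ÷ 18.015 g/mol = 0.15598 mol
Divide by the smallest (0.15598 mol): C 1.999, H 1.000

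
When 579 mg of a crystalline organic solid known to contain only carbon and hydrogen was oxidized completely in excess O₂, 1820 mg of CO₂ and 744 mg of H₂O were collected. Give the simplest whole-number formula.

CH2

mol C = 1.82 g CO₂ ÷ 44.009 g/mol = 0.04136 mol
mol H = 2 × 0.744 g H₂O ÷ 18.015 g/mol = 0.08260 mol
Divide by the smallest (0.04136 mol): C 1.000, H 1.997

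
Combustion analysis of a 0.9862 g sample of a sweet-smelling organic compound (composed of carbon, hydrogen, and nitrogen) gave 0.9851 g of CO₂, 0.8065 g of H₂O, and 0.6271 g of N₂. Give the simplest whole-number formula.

CH4N2

mol C = 0.9851 g CO₂ ÷ 44.009 g/mol = 0.022384 mol
mol H = 2 × 0.8065 g H₂O ÷ 18.015 g/mol = 0.089536 mol
mol N = 2 × 0.6271 g N₂ ÷ 28.014 g/mol = 0.044770 mol
Divide by the smallest (0.022384 mol): C 1.000, H 4.000, N 2.000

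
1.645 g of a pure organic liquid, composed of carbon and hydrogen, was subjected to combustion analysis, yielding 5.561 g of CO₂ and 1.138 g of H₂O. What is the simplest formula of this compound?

mol C = 5.561 g CO₂ ÷ 44.009 g/mol = 0.12636 mol
mol H = 2 × 1.138 g H₂O ÷ 18.015 g/mol = 0.12634 mol
Divide by the smallest (0.12634 mol): C 1.000, H 1.000

CH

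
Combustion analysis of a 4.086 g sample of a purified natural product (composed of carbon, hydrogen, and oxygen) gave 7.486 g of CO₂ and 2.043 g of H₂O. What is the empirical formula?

mol C = 7.486 g CO₂ ÷ 44.009 g/mol = 0.17010 mol
mol H = 2 × 2.043 g H₂O ÷ 18.015 g/mol = 0.22681 mol
mass O = 4.086 − (2.0431 + 0.22863) = 1.8143 g → mol O = 1.8143 ÷ 15.999 = 0.11340 mol
Divide by the smallest (0.11340 mol): C 1.500, H 2.000, O 1.000
Multiplying each by 2 gives whole numbers: C 3.00, H 4.00, O 2.00

C3H4O2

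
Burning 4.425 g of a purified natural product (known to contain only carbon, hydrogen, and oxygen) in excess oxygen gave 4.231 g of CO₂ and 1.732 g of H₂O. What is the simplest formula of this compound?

CH2O2

mol C = 4.231 g CO₂ ÷ 44.009 g/mol = 0.096139 mol
mol H = 2 × 1.732 g H₂O ÷ 18.015 g/mol = 0.19228 mol
mass O = 4.425 − (1.1547 + 0.19382) = 3.0764 g → mol O = 3.0764 ÷ 15.999 = 0.19229 mol
Divide by the smallest (0.096139 mol): C 1.000, H 2.000, O 2.000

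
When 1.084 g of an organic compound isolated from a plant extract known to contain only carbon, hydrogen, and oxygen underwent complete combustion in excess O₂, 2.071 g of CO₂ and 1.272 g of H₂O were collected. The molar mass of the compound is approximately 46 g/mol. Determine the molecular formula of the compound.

C2H6O

mol C = 2.071 g CO₂ ÷ 44.009 g/mol = 0.047059 mol
mol H = 2 × 1.272 g H₂O ÷ 18.015 g/mol = 0.14122 mol
mass O = 1.084 − (0.56522 + 0.14235) = 0.37643 g → mol O = 0.37643 ÷ 15.999 = 0.023529 mol
Divide by the smallest (0.023529 mol): C 2.000, H 6.002, O 1.000
Empirical formula: C2H6O
Empirical-formula mass = 46.07 g/mol; 46 ÷ 46.07 ≈ 1, so the molecular formula is C2H6O.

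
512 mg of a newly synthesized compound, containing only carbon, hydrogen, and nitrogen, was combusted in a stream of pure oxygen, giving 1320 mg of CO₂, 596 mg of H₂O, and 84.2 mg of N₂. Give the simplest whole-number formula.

C5H11N

mol C = 1.32 g CO₂ ÷ 44.009 g/mol = 0.02999 mol
mol H = 2 × 0.596 g H₂O ÷ 18.015 g/mol = 0.06617 mol
mol N = 2 × 0.0842 g N₂ ÷ 28.014 g/mol = 0.006011 mol
Divide by the smallest (0.006011 mol): C 4.990, H 11.007, N 1.000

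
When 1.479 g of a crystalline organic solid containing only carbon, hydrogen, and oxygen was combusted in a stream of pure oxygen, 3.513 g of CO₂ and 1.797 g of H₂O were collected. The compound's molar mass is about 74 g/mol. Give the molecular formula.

mol C = 3.513 g CO₂ ÷ 44.009 g/mol = 0.079825 mol
mol H = 2 × 1.797 g H₂O ÷ 18.015 g/mol = 0.19950 mol
mass O = 1.479 − (0.95877 + 0.20110) = 0.31913 g → mol O = 0.31913 ÷ 15.999 = 0.019947 mol
Divide by the smallest (0.019947 mol): C 4.002, H 10.002, O 1.000
Empirical formula: C4H10O
Empirical-formula mass = 74.12 g/mol; 74 ÷ 74.12 ≈ 1, so the molecular formula is C4H10O.

C4H10O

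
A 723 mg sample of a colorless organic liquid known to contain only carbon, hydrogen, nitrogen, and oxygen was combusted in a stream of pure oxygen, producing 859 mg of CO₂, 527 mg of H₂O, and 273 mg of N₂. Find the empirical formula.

C2H6N2O

mol C = 0.859 g CO₂ ÷ 44.009 g/mol = 0.01952 mol
mol H = 2 × 0.527 g H₂O ÷ 18.015 g/mol = 0.05851 mol
mol N = 2 × 0.273 g N₂ ÷ 28.014 g/mol = 0.01949 mol
mass O = 0.723 − (0.2344 + 0.05897 + 0.2730) = 0.1566 g → mol O = 0.1566 ÷ 15.999 = 0.009787 mol
Divide by the smallest (0.009787 mol): C 1.994, H 5.978, N 1.991, O 1.000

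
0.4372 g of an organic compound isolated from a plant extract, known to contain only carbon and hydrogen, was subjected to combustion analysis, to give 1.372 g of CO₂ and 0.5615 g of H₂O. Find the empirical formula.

CH2

mol C = 1.372 g CO₂ ÷ 44.009 g/mol = 0.031175 mol
mol H = 2 × 0.5615 g H₂O ÷ 18.015 g/mol = 0.062337 mol
Divide by the smallest (0.031175 mol): C 1.000, H 2.000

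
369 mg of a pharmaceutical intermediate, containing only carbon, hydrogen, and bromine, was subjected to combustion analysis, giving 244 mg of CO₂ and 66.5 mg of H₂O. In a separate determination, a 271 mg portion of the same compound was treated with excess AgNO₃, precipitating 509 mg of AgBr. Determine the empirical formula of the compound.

mol C = 0.244 g CO₂ ÷ 44.009 g/mol = 0.005544 mol
mol H = 2 × 0.0665 g H₂O ÷ 18.015 g/mol = 0.007383 mol
From the AgBr data: mol Br per gram of compound = (0.509 ÷ 187.772) ÷ 0.271 = 0.01000 mol/g, so in the 0.369 g combustion sample mol Br = 0.003691 mol
Divide by the smallest (0.003691 mol): C 1.502, H 2.000, Br 1.000
Multiplying each by 2 gives whole numbers: C 3.00, H 4.00, Br 2.00

C3H4Br2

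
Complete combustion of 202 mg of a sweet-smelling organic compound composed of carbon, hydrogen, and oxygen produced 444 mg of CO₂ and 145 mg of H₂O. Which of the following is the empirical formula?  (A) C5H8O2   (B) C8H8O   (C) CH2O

mol C = 0.444 g CO₂ ÷ 44.009 g/mol = 0.01009 mol
mol H = 2 × 0.145 g H₂O ÷ 18.015 g/mol = 0.01610 mol
mass O = 0.202 − (0.1212 + 0.01623) = 0.06460 g → mol O = 0.06460 ÷ 15.999 = 0.004038 mol
Divide by the smallest (0.004038 mol): C 2.499, H 3.987, O 1.000
Multiplying each by 2 gives whole numbers: C 5.00, H 7.97, O 2.00

(A) C5H8O2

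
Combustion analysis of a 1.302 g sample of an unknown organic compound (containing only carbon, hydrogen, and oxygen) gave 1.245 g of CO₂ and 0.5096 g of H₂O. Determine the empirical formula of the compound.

mol C = 1.245 g CO₂ ÷ 44.009 g/mol = 0.028290 mol
mol H = 2 × 0.5096 g H₂O ÷ 18.015 g/mol = 0.056575 mol
mass O = 1.302 − (0.33979 + 0.057028) = 0.90519 g → mol O = 0.90519 ÷ 15.999 = 0.056578 mol
Divide by the smallest (0.028290 mol): C 1.000, H 2.000, O 2.000

CH2O2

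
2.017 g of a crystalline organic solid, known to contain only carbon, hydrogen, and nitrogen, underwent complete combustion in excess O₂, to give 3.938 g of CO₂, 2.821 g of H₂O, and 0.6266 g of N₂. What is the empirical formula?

C2H7N

mol C = 3.938 g CO₂ ÷ 44.009 g/mol = 0.089482 mol
mol H = 2 × 2.821 g H₂O ÷ 18.015 g/mol = 0.31318 mol
mol N = 2 × 0.6266 g N₂ ÷ 28.014 g/mol = 0.044735 mol
Divide by the smallest (0.044735 mol): C 2.000, H 7.001, N 1.000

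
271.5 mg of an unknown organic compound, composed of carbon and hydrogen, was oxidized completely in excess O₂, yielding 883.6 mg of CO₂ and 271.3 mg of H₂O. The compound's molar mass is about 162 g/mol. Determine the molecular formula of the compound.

C12H18

mol C = 0.8836 g CO₂ ÷ 44.009 g/mol = 0.020078 mol
mol H = 2 × 0.2713 g H₂O ÷ 18.015 g/mol = 0.030119 mol
Divide by the smallest (0.020078 mol): C 1.000, H 1.500
Multiplying each by 2 gives whole numbers: C 2.00, H 3.00
Empirical formula: C2H3
Empirical-formula mass = 27.05 g/mol; 162 ÷ 27.05 ≈ 6, so the molecular formula is C12H18.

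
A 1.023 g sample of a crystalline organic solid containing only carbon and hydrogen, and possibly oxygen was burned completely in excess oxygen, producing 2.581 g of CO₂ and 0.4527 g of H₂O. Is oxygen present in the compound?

yes

mol C = 2.581 g CO₂ ÷ 44.009 g/mol = 0.058647 mol
mol H = 2 × 0.4527 g H₂O ÷ 18.015 g/mol = 0.050258 mol
C and H account for only 0.75507 g of the 1.023 g sample; the remaining 0.26793 g must be oxygen.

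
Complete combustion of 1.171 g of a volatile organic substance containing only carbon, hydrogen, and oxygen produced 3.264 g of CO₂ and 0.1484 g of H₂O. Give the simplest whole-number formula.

C9H2O2

mol C = 3.264 g CO₂ ÷ 44.009 g/mol = 0.074167 mol
mol H = 2 × 0.1484 g H₂O ÷ 18.015 g/mol = 0.016475 mol
mass O = 1.171 − (0.89082 + 0.016607) = 0.26358 g → mol O = 0.26358 ÷ 15.999 = 0.016475 mol
Divide by the smallest (0.016475 mol): C 4.502, H 1.000, O 1.000
Multiplying each by 2 gives whole numbers: C 9.00, H 2.00, O 2.00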